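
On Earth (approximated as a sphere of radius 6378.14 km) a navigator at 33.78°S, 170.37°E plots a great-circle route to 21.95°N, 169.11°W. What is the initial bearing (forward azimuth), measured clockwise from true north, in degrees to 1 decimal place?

22.3°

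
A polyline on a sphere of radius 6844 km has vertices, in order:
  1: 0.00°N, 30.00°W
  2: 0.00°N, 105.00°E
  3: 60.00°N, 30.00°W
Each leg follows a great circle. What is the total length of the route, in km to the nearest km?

29350 km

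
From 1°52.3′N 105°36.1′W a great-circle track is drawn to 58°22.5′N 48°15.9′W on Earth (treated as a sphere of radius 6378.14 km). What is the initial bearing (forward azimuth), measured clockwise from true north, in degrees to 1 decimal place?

With φ₁ = 0.0327, φ₂ = 1.0188, Δλ = 1.0007 rad, the forward-azimuth formula gives
θ = atan2( sin Δλ cos φ₂ , cos φ₁ sin φ₂ − sin φ₁ cos φ₂ cos Δλ ) = atan2(0.4414, 0.8418) = 27.67°.
So the initial bearing is 27.7°.

27.7°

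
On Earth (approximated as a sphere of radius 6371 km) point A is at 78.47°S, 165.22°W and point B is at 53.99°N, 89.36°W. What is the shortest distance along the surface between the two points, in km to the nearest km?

15546 km

In radians: φ₁ = -1.3696, φ₂ = 0.9423, Δλ = 75.860° = 1.3240 rad.
cos c = sin φ₁ sin φ₂ + cos φ₁ cos φ₂ cos Δλ = (-0.9798)(0.8089) + (0.1999)(0.5879)(0.2443) = -0.76388,
so c = arccos(-0.76388) = 2.44010 rad.
Distance = R·c = 6371 × 2.4401 ≈ 15546 km.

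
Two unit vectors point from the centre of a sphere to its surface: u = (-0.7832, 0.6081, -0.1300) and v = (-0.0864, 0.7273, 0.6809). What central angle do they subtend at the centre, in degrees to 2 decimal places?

u·v = 0.4214; |u| = 1.0000, |v| = 1.0000.
cos θ = (u·v)/(|u||v|) = 0.4214, so θ = 65.08°.

65.08°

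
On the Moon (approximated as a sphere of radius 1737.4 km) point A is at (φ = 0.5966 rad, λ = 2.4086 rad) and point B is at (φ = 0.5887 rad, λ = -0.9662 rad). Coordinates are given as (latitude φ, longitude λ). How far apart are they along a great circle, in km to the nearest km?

3364 km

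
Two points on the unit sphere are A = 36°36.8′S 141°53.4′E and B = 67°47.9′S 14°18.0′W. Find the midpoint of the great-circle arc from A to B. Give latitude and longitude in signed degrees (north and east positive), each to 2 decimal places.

The central angle between A and B is δ = 1.2925 rad.
With f = 0.5, the slerp weights are sin((1−f)δ)/sin δ = 0.6263 and sin(fδ)/sin δ = 0.6263.
Weighted sum of the unit vectors: (0.6263)·(-0.6316,0.4954,-0.5964) + (0.6263)·(0.3662,-0.0933,-0.9259) = (-0.1662, 0.2518, -0.9534).
Converting back: φ = atan2(z, √(x²+y²)) = -72.44°, λ = atan2(y, x) = 123.43°.

-72.44°, 123.43°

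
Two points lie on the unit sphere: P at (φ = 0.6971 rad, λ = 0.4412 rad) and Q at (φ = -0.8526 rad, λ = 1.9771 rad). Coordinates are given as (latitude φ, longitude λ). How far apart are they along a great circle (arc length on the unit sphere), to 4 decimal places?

Let φ₁ = 0.6971 rad, φ₂ = -0.8526 rad, and Δλ = 1.5359 rad.
cos c = sin φ₁ sin φ₂ + cos φ₁ cos φ₂ cos Δλ = (0.6420)(-0.7530) + (0.7667)(0.6580)(0.0349) = -0.46582,
so c = arccos(-0.46582) = 2.05535 rad.
On the unit sphere the arc length equals the central angle: 2.0554.

2.0554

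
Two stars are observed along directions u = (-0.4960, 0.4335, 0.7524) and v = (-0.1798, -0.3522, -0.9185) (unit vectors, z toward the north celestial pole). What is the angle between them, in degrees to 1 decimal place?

u·v = -0.7546; |u| = 1.0000, |v| = 1.0000.
cos θ = (u·v)/(|u||v|) = -0.7546, so θ = 139.0°.

139.0°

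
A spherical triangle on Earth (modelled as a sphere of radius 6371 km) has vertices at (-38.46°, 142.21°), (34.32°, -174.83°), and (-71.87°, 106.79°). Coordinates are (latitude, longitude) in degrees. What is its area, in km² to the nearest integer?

Side lengths (central angles): a = 2.0761, b = 0.6605, c = 1.4479 rad; semiperimeter s = 2.0923.
By l'Huilier's theorem, tan(E/4) = √[tan(s/2) tan((s−a)/2) tan((s−b)/2) tan((s−c)/2)], giving spherical excess E = 0.2544 rad.
Area = E·R² = 0.2544 × (6371)² ≈ 10326196 km².

10326196 km²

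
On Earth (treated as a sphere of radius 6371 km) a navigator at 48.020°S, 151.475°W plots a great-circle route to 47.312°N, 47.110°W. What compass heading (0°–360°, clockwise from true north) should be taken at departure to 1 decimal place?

Δλ = 104.365° = 1.8215 rad.
y = sin Δλ · cos φ₂ = (0.9687)(0.6780) = 0.6568
x = cos φ₁ sin φ₂ − sin φ₁ cos φ₂ cos Δλ = (0.6689)(0.7351) − (-0.7434)(0.6780)(-0.2481) = 0.3666
θ = atan2(y, x) = 60.83°, so the bearing is 60.8°.

60.8°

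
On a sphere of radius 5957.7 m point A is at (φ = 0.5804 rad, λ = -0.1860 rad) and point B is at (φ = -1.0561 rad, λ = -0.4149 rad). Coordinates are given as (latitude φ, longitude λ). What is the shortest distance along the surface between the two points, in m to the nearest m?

Let φ₁ = 0.5804 rad, φ₂ = -1.0561 rad, and Δλ = -0.2289 rad.
cos c = sin φ₁ sin φ₂ + cos φ₁ cos φ₂ cos Δλ = (0.5484)(-0.8704) + (0.8362)(0.4923)(0.9739) = -0.07639,
so c = arccos(-0.07639) = 1.64726 rad.
Distance = R·c = 5957.7 × 1.6473 ≈ 9814 m.

9814 m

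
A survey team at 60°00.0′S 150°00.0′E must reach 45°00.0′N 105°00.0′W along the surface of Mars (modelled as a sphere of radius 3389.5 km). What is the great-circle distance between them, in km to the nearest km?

In radians: φ₁ = -1.0472, φ₂ = 0.7854, Δλ = 105.000° = 1.8326 rad.
Haversine: a = sin²(Δφ/2) + cos φ₁ cos φ₂ sin²(Δλ/2) = 0.6294 + (0.5000)(0.7071)(0.6294) = 0.85194.
Central angle c = 2·arcsin(√a) = 2.35164 rad.
Distance = R·c = 3389.5 × 2.3516 ≈ 7971 km.

7971 km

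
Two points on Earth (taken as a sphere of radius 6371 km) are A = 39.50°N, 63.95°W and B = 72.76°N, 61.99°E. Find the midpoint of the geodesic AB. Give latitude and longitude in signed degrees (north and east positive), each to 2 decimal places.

67.96°, -42.08°

The central angle between A and B is δ = 1.0778 rad.
With f = 0.5, the slerp weights are sin((1−f)δ)/sin δ = 0.5826 and sin(fδ)/sin δ = 0.5826.
Weighted sum of the unit vectors: (0.5826)·(0.3389,-0.6932,0.6361) + (0.5826)·(0.1392,0.2617,0.9551) = (0.2785, -0.2514, 0.9269).
Converting back: φ = atan2(z, √(x²+y²)) = 67.96°, λ = atan2(y, x) = -42.08°.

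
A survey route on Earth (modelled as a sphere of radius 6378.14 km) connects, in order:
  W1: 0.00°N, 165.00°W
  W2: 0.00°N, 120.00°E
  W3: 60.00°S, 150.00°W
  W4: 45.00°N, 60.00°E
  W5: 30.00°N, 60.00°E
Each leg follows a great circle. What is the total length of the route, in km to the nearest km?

Leg W1→W2: central angle 1.3090 rad, distance 8349.0 km.
Leg W2→W3: central angle 1.5708 rad, distance 10018.8 km.
Leg W3→W4: central angle 2.7352 rad, distance 17445.6 km.
Leg W4→W5: central angle 0.2618 rad, distance 1669.8 km.
Total: 8349.0 + 10018.8 + 17445.6 + 1669.8 ≈ 37483 km.

37483 km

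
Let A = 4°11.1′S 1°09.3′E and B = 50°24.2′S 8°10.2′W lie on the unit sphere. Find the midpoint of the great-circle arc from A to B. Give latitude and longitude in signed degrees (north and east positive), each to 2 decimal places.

-27.37°, -2.48°

Central angle δ = 0.8182 rad. Interpolating on the sphere with fraction f = 0.5:
P = [sin((1−f)δ)·A + sin(fδ)·B] / sin δ = 0.5450·A + 0.5450·B in Cartesian coordinates,
giving P = (0.8872, -0.0384, -0.4597), i.e. latitude -27.37°, longitude -2.48°.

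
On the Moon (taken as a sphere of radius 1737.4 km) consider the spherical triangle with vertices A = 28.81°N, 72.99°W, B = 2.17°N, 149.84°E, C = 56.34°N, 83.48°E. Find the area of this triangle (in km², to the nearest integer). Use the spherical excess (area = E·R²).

5470627 km²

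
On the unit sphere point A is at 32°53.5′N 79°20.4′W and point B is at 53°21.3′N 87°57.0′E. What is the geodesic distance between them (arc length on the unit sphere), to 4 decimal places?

1.6240

With latitudes φ₁ = 32.892°, φ₂ = 53.355° and longitude difference Δλ = 167.290°:
cos c = sin φ₁ sin φ₂ + cos φ₁ cos φ₂ cos Δλ = (0.5431)(0.8023) + (0.8397)(0.5969)(-0.9755) = -0.05318,
so c = arccos(-0.05318) = 1.62400 rad.
On the unit sphere the arc length equals the central angle: 1.6240.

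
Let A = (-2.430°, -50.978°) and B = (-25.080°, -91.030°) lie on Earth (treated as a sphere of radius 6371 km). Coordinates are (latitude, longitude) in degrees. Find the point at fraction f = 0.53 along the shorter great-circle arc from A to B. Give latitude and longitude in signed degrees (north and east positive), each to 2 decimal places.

-15.29°, -71.17°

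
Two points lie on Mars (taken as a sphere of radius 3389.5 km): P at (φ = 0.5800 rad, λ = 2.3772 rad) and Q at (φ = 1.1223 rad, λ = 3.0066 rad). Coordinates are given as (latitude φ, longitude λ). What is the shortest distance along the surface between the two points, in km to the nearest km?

2253 km

In radians: φ₁ = 0.5800, φ₂ = 1.1223, Δλ = 36.062° = 0.6294 rad.
Haversine: a = sin²(Δφ/2) + cos φ₁ cos φ₂ sin²(Δλ/2) = 0.0717 + (0.8365)(0.4336)(0.0958) = 0.10649.
Central angle c = 2·arcsin(√a) = 0.66483 rad.
Distance = R·c = 3389.5 × 0.6648 ≈ 2253 km.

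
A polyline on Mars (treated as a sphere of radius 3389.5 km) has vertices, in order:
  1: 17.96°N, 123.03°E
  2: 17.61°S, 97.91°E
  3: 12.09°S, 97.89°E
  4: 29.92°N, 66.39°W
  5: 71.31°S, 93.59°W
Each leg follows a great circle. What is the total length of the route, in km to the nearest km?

Leg 1→2: central angle 0.7559 rad, distance 2562.1 km.
Leg 2→3: central angle 0.0963 rad, distance 326.6 km.
Leg 3→4: central angle 2.7396 rad, distance 9285.8 km.
Leg 4→5: central angle 1.7982 rad, distance 6095.0 km.
Total: 2562.1 + 326.6 + 9285.8 + 6095.0 ≈ 18270 km.

18270 km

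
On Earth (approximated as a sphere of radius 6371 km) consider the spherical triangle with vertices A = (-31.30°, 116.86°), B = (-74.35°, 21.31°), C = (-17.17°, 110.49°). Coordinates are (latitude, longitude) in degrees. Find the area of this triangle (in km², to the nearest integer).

4555022 km²

Side lengths (central angles): a = 1.2787, b = 0.2665, c = 1.0725 rad; semiperimeter s = 1.3088.
By l'Huilier's theorem, tan(E/4) = √[tan(s/2) tan((s−a)/2) tan((s−b)/2) tan((s−c)/2)], giving spherical excess E = 0.1122 rad.
Area = E·R² = 0.1122 × (6371)² ≈ 4555022 km².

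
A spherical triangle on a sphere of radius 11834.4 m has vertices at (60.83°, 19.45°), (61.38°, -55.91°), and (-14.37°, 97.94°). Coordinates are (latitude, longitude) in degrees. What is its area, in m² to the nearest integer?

Side lengths (central angles): a = 2.2580, b = 1.6936, c = 0.5997 rad; semiperimeter s = 2.2757.
By l'Huilier's theorem, tan(E/4) = √[tan(s/2) tan((s−a)/2) tan((s−b)/2) tan((s−c)/2)], giving spherical excess E = 0.3183 rad.
Area = E·R² = 0.3183 × (11834.4)² ≈ 44573842 m².

44573842 m²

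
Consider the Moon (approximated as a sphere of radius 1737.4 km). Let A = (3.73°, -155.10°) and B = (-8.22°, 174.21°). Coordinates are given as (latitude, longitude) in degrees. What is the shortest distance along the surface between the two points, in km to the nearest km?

996 km

Let φ₁ = 0.0651 rad, φ₂ = -0.1435 rad, and Δλ = -0.5356 rad.
cos c = sin φ₁ sin φ₂ + cos φ₁ cos φ₂ cos Δλ = (0.0651)(-0.1430) + (0.9979)(0.9897)(0.8599) = 0.84000,
so c = arccos(0.84000) = 0.57351 rad.
Distance = R·c = 1737.4 × 0.5735 ≈ 996 km.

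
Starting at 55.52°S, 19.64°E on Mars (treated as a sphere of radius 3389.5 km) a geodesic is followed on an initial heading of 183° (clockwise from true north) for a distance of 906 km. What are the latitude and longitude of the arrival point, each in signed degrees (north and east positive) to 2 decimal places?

-70.80°, 17.23°

Angular distance δ = d/R = 906/3389.5 = 0.26730 rad; initial bearing θ = 3.1940 rad.
sin φ₂ = sin φ₁ cos δ + cos φ₁ sin δ cos θ = (-0.8243)(0.9645) + (0.5661)(0.2641)(-0.9986) = -0.9444, so φ₂ = -70.80°.
Δλ = atan2(sin θ sin δ cos φ₁, cos δ − sin φ₁ sin φ₂) = atan2(-0.0078, 0.1860) = -2.409°.
λ₂ = 19.640° − 2.409° = 17.23°.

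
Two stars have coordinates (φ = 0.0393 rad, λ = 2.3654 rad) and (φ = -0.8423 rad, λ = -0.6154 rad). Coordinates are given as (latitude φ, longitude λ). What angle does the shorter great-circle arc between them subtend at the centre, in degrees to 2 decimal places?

Let φ₁ = 0.0393 rad, φ₂ = -0.8423 rad, and Δλ = -2.9808 rad.
cos c = sin φ₁ sin φ₂ + cos φ₁ cos φ₂ cos Δλ = (0.0393)(-0.7462) + (0.9992)(0.6657)(-0.9871) = -0.68597,
so c = arccos(-0.68597) = 2.32673 rad.
So the angular separation is 133.31°.

133.31°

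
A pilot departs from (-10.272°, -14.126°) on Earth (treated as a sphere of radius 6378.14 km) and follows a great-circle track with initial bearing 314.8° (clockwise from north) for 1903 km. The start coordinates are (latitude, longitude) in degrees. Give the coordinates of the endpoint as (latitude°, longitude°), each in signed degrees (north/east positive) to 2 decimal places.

1.91°, -26.17°

Angular distance δ = d/R = 1903/6378.14 = 0.29836 rad; initial bearing θ = 5.4943 rad.
sin φ₂ = sin φ₁ cos δ + cos φ₁ sin δ cos θ = (-0.1783)(0.9558) + (0.9840)(0.2940)(0.7046) = 0.0334, so φ₂ = 1.91°.
Δλ = atan2(sin θ sin δ cos φ₁, cos δ − sin φ₁ sin φ₂) = atan2(-0.2052, 0.9618) = -12.046°.
λ₂ = -14.126° − 12.046° = -26.17°.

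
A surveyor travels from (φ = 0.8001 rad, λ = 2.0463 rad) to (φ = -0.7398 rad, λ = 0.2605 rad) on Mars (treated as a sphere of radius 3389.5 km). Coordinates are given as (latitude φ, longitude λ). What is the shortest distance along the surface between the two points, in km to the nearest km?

7478 km

In radians: φ₁ = 0.8001, φ₂ = -0.7398, Δλ = -102.319° = -1.7858 rad.
Haversine: a = sin²(Δφ/2) + cos φ₁ cos φ₂ sin²(Δλ/2) = 0.4846 + (0.6966)(0.7386)(0.6067) = 0.79671.
Central angle c = 2·arcsin(√a) = 2.20610 rad.
Distance = R·c = 3389.5 × 2.2061 ≈ 7478 km.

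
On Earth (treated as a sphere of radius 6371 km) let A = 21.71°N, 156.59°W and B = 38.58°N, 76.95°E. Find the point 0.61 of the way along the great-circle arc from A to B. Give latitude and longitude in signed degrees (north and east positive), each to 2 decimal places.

Central angle δ = 1.7731 rad. Interpolating on the sphere with fraction f = 0.61:
P = [sin((1−f)δ)·A + sin(fδ)·B] / sin δ = 0.6510·A + 0.9011·B in Cartesian coordinates,
giving P = (-0.3960, 0.4459, 0.8027), i.e. latitude 53.39°, longitude 131.60°.

53.39°, 131.60°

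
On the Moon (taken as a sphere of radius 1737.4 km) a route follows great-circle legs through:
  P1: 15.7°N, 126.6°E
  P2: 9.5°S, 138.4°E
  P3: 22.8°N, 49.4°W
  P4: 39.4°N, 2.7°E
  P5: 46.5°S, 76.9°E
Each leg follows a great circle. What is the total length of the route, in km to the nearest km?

10546 km

Leg P1→P2: central angle 0.4848 rad, distance 842.3 km.
Leg P2→P3: central angle 2.8754 rad, distance 4995.6 km.
Leg P3→P4: central angle 0.8182 rad, distance 1421.5 km.
Leg P4→P5: central angle 1.8919 rad, distance 3286.9 km.
Total: 842.3 + 4995.6 + 1421.5 + 3286.9 ≈ 10546 km.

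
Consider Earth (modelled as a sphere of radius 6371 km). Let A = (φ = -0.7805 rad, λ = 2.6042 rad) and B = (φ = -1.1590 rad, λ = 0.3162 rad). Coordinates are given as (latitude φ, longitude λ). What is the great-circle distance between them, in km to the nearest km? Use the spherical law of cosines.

With latitudes φ₁ = -44.719°, φ₂ = -66.406° and longitude difference Δλ = -131.093°:
cos c = sin φ₁ sin φ₂ + cos φ₁ cos φ₂ cos Δλ = (-0.7036)(-0.9164) + (0.7106)(0.4003)(-0.6573) = 0.45788,
so c = arccos(0.45788) = 1.09519 rad.
Distance = R·c = 6371 × 1.0952 ≈ 6977 km.

6977 km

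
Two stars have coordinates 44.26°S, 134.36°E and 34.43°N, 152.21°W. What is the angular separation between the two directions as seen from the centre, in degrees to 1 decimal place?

103.1°

In radians: φ₁ = -0.7725, φ₂ = 0.6009, Δλ = 73.430° = 1.2816 rad.
Haversine: a = sin²(Δφ/2) + cos φ₁ cos φ₂ sin²(Δλ/2) = 0.4019 + (0.7162)(0.8248)(0.3574) = 0.61307.
Central angle c = 2·arcsin(√a) = 1.79891 rad.
So the angular separation is 103.1°.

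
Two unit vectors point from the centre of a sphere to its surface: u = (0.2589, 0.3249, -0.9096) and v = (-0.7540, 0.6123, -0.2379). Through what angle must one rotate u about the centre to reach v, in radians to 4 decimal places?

1.3489 rad

u·v = 0.2201; |u| = 1.0000, |v| = 1.0000.
cos θ = (u·v)/(|u||v|) = 0.2201, so θ = 1.3489 rad.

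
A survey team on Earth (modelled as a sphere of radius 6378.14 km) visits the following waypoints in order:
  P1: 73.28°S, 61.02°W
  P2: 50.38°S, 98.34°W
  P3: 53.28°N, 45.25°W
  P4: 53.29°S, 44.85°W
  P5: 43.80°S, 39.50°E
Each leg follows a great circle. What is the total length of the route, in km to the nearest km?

33470 km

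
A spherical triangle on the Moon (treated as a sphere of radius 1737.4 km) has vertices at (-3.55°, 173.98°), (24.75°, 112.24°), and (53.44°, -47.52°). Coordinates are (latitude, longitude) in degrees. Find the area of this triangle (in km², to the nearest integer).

Side lengths (central angles): a = 1.7429, b = 2.0886, c = 1.1557 rad; semiperimeter s = 2.4936.
By l'Huilier's theorem, tan(E/4) = √[tan(s/2) tan((s−a)/2) tan((s−b)/2) tan((s−c)/2)], giving spherical excess E = 1.6460 rad.
Area = E·R² = 1.6460 × (1737.4)² ≈ 4968677 km².

4968677 km²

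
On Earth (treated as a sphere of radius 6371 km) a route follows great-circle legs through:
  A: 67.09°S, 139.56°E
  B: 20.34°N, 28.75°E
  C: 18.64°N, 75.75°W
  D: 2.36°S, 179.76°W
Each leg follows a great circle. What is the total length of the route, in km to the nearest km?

Leg A→B: central angle 2.0374 rad, distance 12980.2 km.
Leg B→C: central angle 1.6824 rad, distance 10718.5 km.
Leg C→D: central angle 1.8156 rad, distance 11567.1 km.
Total: 12980.2 + 10718.5 + 11567.1 ≈ 35266 km.

35266 km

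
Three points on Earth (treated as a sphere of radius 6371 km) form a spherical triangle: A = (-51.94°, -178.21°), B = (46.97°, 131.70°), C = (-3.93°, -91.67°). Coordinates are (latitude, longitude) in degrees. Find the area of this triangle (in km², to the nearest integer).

103666873 km²

Side lengths (central angles): a = 2.1472, b = 1.4796, c = 1.8814 rad; semiperimeter s = 2.7541.
By l'Huilier's theorem, tan(E/4) = √[tan(s/2) tan((s−a)/2) tan((s−b)/2) tan((s−c)/2)], giving spherical excess E = 2.5540 rad.
Area = E·R² = 2.5540 × (6371)² ≈ 103666873 km².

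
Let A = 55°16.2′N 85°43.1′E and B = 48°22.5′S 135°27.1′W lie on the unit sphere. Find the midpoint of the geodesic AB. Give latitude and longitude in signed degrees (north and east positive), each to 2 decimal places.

9.53°, 166.66°

Central angle δ = 2.6887 rad. Interpolating on the sphere with fraction f = 0.5:
P = [sin((1−f)δ)·A + sin(fδ)·B] / sin δ = 2.2272·A + 2.2272·B in Cartesian coordinates,
giving P = (-0.9596, 0.2275, 0.1656), i.e. latitude 9.53°, longitude 166.66°.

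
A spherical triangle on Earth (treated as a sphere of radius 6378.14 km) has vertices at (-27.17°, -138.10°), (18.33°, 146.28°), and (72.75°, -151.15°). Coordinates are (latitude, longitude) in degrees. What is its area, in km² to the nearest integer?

47779601 km²

Side lengths (central angles): a = 1.1263, b = 1.7509, c = 1.5046 rad; semiperimeter s = 2.1909.
By l'Huilier's theorem, tan(E/4) = √[tan(s/2) tan((s−a)/2) tan((s−b)/2) tan((s−c)/2)], giving spherical excess E = 1.1745 rad.
Area = E·R² = 1.1745 × (6378.14)² ≈ 47779601 km².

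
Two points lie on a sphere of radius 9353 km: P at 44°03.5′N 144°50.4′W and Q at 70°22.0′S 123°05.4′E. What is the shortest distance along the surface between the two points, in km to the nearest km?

21479 km

With latitudes φ₁ = 44.058°, φ₂ = -70.367° and longitude difference Δλ = -92.070°:
cos c = sin φ₁ sin φ₂ + cos φ₁ cos φ₂ cos Δλ = (0.6954)(-0.9419) + (0.7186)(0.3360)(-0.0361) = -0.66368,
so c = arccos(-0.66368) = 2.29653 rad.
Distance = R·c = 9353 × 2.2965 ≈ 21479 km.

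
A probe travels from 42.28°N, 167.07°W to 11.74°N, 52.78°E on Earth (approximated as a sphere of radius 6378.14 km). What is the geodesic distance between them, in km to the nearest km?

12778 km

With latitudes φ₁ = 42.280°, φ₂ = 11.740° and longitude difference Δλ = -140.150°:
Haversine: a = sin²(Δφ/2) + cos φ₁ cos φ₂ sin²(Δλ/2) = 0.0694 + (0.7399)(0.9791)(0.8839) = 0.70962.
Central angle c = 2·arcsin(√a) = 2.00341 rad.
Distance = R·c = 6378.14 × 2.0034 ≈ 12778 km.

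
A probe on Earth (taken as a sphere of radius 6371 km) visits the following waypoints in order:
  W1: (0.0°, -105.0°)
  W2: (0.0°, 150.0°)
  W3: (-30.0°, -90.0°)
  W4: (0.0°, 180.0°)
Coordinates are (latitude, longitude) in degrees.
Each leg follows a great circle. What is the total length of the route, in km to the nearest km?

Leg W1→W2: central angle 1.8326 rad, distance 11675.5 km.
Leg W2→W3: central angle 2.0186 rad, distance 12860.7 km.
Leg W3→W4: central angle 1.5708 rad, distance 10007.5 km.
Total: 11675.5 + 12860.7 + 10007.5 ≈ 34544 km.

34544 km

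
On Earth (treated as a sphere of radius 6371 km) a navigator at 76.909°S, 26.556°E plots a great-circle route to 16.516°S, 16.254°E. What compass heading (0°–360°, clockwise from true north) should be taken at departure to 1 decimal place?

348.7°

Δλ = -10.302° = -0.1798 rad.
y = sin Δλ · cos φ₂ = (-0.1788)(0.9587) = -0.1715
x = cos φ₁ sin φ₂ − sin φ₁ cos φ₂ cos Δλ = (0.2265)(-0.2843) − (-0.9740)(0.9587)(0.9839) = 0.8544
θ = atan2(y, x) = -11.35°; adding 360° gives 348.7°.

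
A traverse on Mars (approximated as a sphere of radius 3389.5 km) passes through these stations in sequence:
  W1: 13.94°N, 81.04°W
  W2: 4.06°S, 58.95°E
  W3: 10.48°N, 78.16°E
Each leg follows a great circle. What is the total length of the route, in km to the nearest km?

9664 km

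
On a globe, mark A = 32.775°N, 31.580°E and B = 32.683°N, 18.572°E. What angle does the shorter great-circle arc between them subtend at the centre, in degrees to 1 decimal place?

In radians: φ₁ = 0.5720, φ₂ = 0.5704, Δλ = -13.008° = -0.2270 rad.
Haversine: a = sin²(Δφ/2) + cos φ₁ cos φ₂ sin²(Δλ/2) = 0.0000 + (0.8408)(0.8417)(0.0128) = 0.00908.
Central angle c = 2·arcsin(√a) = 0.19087 rad.
So the angular separation is 10.9°.

10.9°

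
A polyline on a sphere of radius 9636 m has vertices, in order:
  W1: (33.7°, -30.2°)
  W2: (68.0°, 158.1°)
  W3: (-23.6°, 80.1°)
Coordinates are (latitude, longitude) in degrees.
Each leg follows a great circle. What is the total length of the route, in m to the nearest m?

Leg W1→W2: central angle 1.3633 rad, distance 13136.4 m.
Leg W2→W3: central angle 1.8753 rad, distance 18070.5 m.
Total: 13136.4 + 18070.5 ≈ 31207 m.

31207 m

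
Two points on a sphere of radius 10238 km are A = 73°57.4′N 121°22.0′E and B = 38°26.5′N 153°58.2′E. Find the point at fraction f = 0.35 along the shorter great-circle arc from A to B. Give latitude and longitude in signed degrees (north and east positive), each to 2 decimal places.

62.42°, 141.34°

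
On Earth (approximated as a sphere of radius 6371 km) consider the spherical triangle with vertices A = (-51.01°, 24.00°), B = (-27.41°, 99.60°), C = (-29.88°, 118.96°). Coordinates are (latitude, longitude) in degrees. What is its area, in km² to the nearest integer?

Side lengths (central angles): a = 0.2993, b = 1.2238, c = 1.0510 rad; semiperimeter s = 1.2870.
By l'Huilier's theorem, tan(E/4) = √[tan(s/2) tan((s−a)/2) tan((s−b)/2) tan((s−c)/2)], giving spherical excess E = 0.1556 rad.
Area = E·R² = 0.1556 × (6371)² ≈ 6314669 km².

6314669 km²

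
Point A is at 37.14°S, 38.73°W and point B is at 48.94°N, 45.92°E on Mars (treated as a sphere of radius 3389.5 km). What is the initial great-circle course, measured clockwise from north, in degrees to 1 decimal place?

45.7°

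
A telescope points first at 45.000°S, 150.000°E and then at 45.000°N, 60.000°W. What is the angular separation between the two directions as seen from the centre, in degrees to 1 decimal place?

158.9°

In radians: φ₁ = -0.7854, φ₂ = 0.7854, Δλ = 150.000° = 2.6180 rad.
Haversine: a = sin²(Δφ/2) + cos φ₁ cos φ₂ sin²(Δλ/2) = 0.5000 + (0.7071)(0.7071)(0.9330) = 0.96651.
Central angle c = 2·arcsin(√a) = 2.77349 rad.
So the angular separation is 158.9°.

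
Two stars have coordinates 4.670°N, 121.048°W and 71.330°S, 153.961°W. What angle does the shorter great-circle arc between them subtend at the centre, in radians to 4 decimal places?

1.3789 rad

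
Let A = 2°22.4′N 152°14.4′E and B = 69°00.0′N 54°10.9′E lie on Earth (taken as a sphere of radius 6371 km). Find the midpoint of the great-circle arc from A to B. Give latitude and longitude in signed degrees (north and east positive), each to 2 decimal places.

Central angle δ = 1.5823 rad. Interpolating on the sphere with fraction f = 0.5:
P = [sin((1−f)δ)·A + sin(fδ)·B] / sin δ = 0.7112·A + 0.7112·B in Cartesian coordinates,
giving P = (-0.4797, 0.5377, 0.6934), i.e. latitude 43.90°, longitude 131.74°.

43.90°, 131.74°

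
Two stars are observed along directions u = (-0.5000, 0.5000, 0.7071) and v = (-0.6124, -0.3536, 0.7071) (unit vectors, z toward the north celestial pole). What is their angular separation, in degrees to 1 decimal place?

u·v = 0.6294; |u| = 1.0000, |v| = 1.0000.
cos θ = (u·v)/(|u||v|) = 0.6294, so θ = 51.0°.

51.0°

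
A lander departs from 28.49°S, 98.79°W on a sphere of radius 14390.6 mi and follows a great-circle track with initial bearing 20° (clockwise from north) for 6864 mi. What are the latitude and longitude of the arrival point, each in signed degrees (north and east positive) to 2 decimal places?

-2.56°, -89.75°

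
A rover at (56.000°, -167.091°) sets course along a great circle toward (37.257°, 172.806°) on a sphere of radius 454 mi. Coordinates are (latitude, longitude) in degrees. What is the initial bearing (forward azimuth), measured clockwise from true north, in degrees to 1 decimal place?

Δλ = -20.103° = -0.3509 rad.
y = sin Δλ · cos φ₂ = (-0.3437)(0.7959) = -0.2736
x = cos φ₁ sin φ₂ − sin φ₁ cos φ₂ cos Δλ = (0.5592)(0.6054) − (0.8290)(0.7959)(0.9391) = -0.2811
θ = atan2(y, x) = -135.78°; adding 360° gives 224.2°.

224.2°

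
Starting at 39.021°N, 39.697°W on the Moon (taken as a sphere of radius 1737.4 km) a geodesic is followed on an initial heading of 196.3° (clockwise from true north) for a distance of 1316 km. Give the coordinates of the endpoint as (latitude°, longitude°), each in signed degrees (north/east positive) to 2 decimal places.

Angular distance δ = d/R = 1316/1737.4 = 0.75745 rad; initial bearing θ = 3.4261 rad.
sin φ₂ = sin φ₁ cos δ + cos φ₁ sin δ cos θ = (0.6296)(0.7266) + (0.7769)(0.6871)(-0.9598) = -0.0549, so φ₂ = -3.15°.
Δλ = atan2(sin θ sin δ cos φ₁, cos δ − sin φ₁ sin φ₂) = atan2(-0.1498, 0.7611) = -11.135°.
λ₂ = -39.697° − 11.135° = -50.83°.

-3.15°, -50.83°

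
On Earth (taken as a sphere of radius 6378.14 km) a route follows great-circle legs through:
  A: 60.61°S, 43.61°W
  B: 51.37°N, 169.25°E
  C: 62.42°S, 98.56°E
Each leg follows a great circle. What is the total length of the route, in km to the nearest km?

Leg A→B: central angle 2.7876 rad, distance 17779.9 km.
Leg B→C: central angle 2.2104 rad, distance 14098.0 km.
Total: 17779.9 + 14098.0 ≈ 31878 km.

31878 km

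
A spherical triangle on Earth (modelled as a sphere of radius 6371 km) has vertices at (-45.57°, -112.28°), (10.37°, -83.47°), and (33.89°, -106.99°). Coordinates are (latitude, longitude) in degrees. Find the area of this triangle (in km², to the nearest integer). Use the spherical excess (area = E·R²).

Side lengths (central angles): a = 0.5566, b = 1.3894, c = 1.0760 rad; semiperimeter s = 1.5110.
By l'Huilier's theorem, tan(E/4) = √[tan(s/2) tan((s−a)/2) tan((s−b)/2) tan((s−c)/2)], giving spherical excess E = 0.3231 rad.
Area = E·R² = 0.3231 × (6371)² ≈ 13113078 km².

13113078 km²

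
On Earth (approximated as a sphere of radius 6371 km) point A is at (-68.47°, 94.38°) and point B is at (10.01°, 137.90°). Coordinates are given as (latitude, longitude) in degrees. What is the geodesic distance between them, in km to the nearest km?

9367 km

In radians: φ₁ = -1.1950, φ₂ = 0.1747, Δλ = 43.520° = 0.7596 rad.
cos c = sin φ₁ sin φ₂ + cos φ₁ cos φ₂ cos Δλ = (-0.9302)(0.1738) + (0.3670)(0.9848)(0.7251) = 0.10037,
so c = arccos(0.10037) = 1.47025 rad.
Distance = R·c = 6371 × 1.4703 ≈ 9367 km.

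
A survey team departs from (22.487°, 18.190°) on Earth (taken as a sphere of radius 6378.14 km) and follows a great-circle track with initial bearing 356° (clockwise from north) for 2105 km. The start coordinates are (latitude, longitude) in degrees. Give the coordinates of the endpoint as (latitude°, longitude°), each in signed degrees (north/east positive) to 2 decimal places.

Angular distance δ = d/R = 2105/6378.14 = 0.33003 rad; initial bearing θ = 6.2134 rad.
sin φ₂ = sin φ₁ cos δ + cos φ₁ sin δ cos θ = (0.3825)(0.9460) + (0.9240)(0.3241)(0.9976) = 0.6605, so φ₂ = 41.34°.
Δλ = atan2(sin θ sin δ cos φ₁, cos δ − sin φ₁ sin φ₂) = atan2(-0.0209, 0.6934) = -1.725°.
λ₂ = 18.190° − 1.725° = 16.46°.

41.34°, 16.46°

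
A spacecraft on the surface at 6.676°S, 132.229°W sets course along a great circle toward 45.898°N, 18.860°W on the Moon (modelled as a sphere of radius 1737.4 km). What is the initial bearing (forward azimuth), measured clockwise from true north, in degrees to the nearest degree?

43°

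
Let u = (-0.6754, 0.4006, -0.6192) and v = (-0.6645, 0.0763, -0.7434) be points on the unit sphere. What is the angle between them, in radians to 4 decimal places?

0.3492 rad

u·v = 0.9397; |u| = 1.0000, |v| = 1.0000.
cos θ = (u·v)/(|u||v|) = 0.9396, so θ = 0.3492 rad.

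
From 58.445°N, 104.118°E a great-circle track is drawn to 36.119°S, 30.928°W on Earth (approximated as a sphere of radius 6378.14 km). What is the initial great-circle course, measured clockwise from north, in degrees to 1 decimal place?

287.4°

With φ₁ = 1.0201, φ₂ = -0.6304, Δλ = -2.3570 rad, the forward-azimuth formula gives
θ = atan2( sin Δλ cos φ₂ , cos φ₁ sin φ₂ − sin φ₁ cos φ₂ cos Δλ ) = atan2(-0.5707, 0.1787) = -72.62°.
Adding 360° brings this into [0°, 360°): 287.4°.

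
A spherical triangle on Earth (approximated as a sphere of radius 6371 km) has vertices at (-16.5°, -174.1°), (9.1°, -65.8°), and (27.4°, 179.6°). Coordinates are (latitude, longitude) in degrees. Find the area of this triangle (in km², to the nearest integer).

44210728 km²

Side lengths (central angles): a = 1.8673, b = 0.7736, c = 1.9200 rad; semiperimeter s = 2.2804.
By l'Huilier's theorem, tan(E/4) = √[tan(s/2) tan((s−a)/2) tan((s−b)/2) tan((s−c)/2)], giving spherical excess E = 1.0892 rad.
Area = E·R² = 1.0892 × (6371)² ≈ 44210728 km².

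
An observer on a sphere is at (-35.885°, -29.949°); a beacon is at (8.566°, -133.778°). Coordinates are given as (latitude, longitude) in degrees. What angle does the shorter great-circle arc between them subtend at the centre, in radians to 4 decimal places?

With latitudes φ₁ = -35.885°, φ₂ = 8.566° and longitude difference Δλ = -103.829°:
Haversine: a = sin²(Δφ/2) + cos φ₁ cos φ₂ sin²(Δλ/2) = 0.1431 + (0.8102)(0.9888)(0.6195) = 0.63940.
Central angle c = 2·arcsin(√a) = 1.85335 rad.
So the angular separation is 1.8533 rad.

1.8533 rad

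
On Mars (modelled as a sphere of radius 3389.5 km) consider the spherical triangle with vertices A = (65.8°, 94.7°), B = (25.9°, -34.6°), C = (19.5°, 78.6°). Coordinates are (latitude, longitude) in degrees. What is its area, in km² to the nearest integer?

Side lengths (central angles): a = 1.7602, b = 0.8288, c = 1.4052 rad; semiperimeter s = 1.9971.
By l'Huilier's theorem, tan(E/4) = √[tan(s/2) tan((s−a)/2) tan((s−b)/2) tan((s−c)/2)], giving spherical excess E = 0.7626 rad.
Area = E·R² = 0.7626 × (3389.5)² ≈ 8761195 km².

8761195 km²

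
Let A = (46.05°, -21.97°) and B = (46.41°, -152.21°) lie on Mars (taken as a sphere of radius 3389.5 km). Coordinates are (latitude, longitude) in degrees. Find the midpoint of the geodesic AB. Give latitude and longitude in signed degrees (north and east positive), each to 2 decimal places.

68.05°, -86.68°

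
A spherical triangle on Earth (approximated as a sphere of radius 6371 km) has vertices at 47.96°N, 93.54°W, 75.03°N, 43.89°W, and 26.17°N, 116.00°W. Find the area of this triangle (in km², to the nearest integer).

2935149 km²

Side lengths (central angles): a = 1.0503, b = 0.4887, c = 0.5926 rad; semiperimeter s = 1.0658.
By l'Huilier's theorem, tan(E/4) = √[tan(s/2) tan((s−a)/2) tan((s−b)/2) tan((s−c)/2)], giving spherical excess E = 0.0723 rad.
Area = E·R² = 0.0723 × (6371)² ≈ 2935149 km².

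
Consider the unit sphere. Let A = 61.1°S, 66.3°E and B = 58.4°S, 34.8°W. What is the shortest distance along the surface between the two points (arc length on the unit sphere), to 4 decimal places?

0.7997

Let φ₁ = -1.0664 rad, φ₂ = -1.0193 rad, and Δλ = -1.7645 rad.
cos c = sin φ₁ sin φ₂ + cos φ₁ cos φ₂ cos Δλ = (-0.8755)(-0.8517) + (0.4833)(0.5240)(-0.1925) = 0.69690,
so c = arccos(0.69690) = 0.79973 rad.
On the unit sphere the arc length equals the central angle: 0.7997.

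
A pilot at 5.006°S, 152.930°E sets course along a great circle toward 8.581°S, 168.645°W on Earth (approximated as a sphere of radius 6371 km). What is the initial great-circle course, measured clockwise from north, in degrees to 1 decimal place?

Δλ = 38.425° = 0.6706 rad.
y = sin Δλ · cos φ₂ = (0.6215)(0.9888) = 0.6145
x = cos φ₁ sin φ₂ − sin φ₁ cos φ₂ cos Δλ = (0.9962)(-0.1492) − (-0.0873)(0.9888)(0.7834) = -0.0810
θ = atan2(y, x) = 97.51°, so the bearing is 97.5°.

97.5°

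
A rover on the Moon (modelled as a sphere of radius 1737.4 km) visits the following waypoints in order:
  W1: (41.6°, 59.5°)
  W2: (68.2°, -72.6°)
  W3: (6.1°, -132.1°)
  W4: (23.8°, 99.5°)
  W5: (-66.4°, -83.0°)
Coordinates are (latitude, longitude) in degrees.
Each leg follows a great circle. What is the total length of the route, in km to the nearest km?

Leg W1→W2: central angle 1.1260 rad, distance 1956.3 km.
Leg W2→W3: central angle 1.2807 rad, distance 2225.0 km.
Leg W3→W4: central angle 2.1203 rad, distance 3683.7 km.
Leg W4→W5: central angle 2.3976 rad, distance 4165.5 km.
Total: 1956.3 + 2225.0 + 3683.7 + 4165.5 ≈ 12031 km.

12031 km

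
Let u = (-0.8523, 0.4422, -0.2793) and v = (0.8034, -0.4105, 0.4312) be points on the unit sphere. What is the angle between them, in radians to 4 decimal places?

2.9787 rad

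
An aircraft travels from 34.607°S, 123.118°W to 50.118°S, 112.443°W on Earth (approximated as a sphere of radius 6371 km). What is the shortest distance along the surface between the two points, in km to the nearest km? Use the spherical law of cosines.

1930 km

Let φ₁ = -0.6040 rad, φ₂ = -0.8747 rad, and Δλ = 0.1863 rad.
cos c = sin φ₁ sin φ₂ + cos φ₁ cos φ₂ cos Δλ = (-0.5679)(-0.7674) + (0.8231)(0.6412)(0.9827) = 0.95445,
so c = arccos(0.95445) = 0.30300 rad.
Distance = R·c = 6371 × 0.3030 ≈ 1930 km.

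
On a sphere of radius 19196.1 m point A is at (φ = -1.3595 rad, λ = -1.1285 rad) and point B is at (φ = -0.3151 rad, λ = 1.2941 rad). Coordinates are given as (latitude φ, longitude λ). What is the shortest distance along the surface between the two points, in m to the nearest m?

Let φ₁ = -1.3595 rad, φ₂ = -0.3151 rad, and Δλ = 2.4226 rad.
cos c = sin φ₁ sin φ₂ + cos φ₁ cos φ₂ cos Δλ = (-0.9778)(-0.3099) + (0.2097)(0.9508)(-0.7525) = 0.15298,
so c = arccos(0.15298) = 1.41722 rad.
Distance = R·c = 19196.1 × 1.4172 ≈ 27205 m.

27205 m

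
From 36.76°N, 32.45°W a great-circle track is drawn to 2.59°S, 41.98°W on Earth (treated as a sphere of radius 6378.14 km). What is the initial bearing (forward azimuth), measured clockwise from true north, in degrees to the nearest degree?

195°

With φ₁ = 0.6416, φ₂ = -0.0452, Δλ = -0.1663 rad, the forward-azimuth formula gives
θ = atan2( sin Δλ cos φ₂ , cos φ₁ sin φ₂ − sin φ₁ cos φ₂ cos Δλ ) = atan2(-0.1654, -0.6258) = -165.20°.
Adding 360° brings this into [0°, 360°): 195°.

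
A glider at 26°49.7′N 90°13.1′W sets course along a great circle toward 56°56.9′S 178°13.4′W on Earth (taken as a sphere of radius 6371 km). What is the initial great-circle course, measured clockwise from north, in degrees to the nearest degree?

216°

Δλ = -88.005° = -1.5360 rad.
y = sin Δλ · cos φ₂ = (-0.9994)(0.5454) = -0.5451
x = cos φ₁ sin φ₂ − sin φ₁ cos φ₂ cos Δλ = (0.8924)(-0.8382) − (0.4513)(0.5454)(0.0348) = -0.7565
θ = atan2(y, x) = -144.23°; adding 360° gives 216°.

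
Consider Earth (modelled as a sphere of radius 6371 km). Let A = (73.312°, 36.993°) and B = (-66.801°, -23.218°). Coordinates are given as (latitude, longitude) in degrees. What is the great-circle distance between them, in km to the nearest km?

16180 km

With latitudes φ₁ = 73.312°, φ₂ = -66.801° and longitude difference Δλ = -60.211°:
cos c = sin φ₁ sin φ₂ + cos φ₁ cos φ₂ cos Δλ = (0.9579)(-0.9191) + (0.2872)(0.3939)(0.4968) = -0.82423,
so c = arccos(-0.82423) = 2.53964 rad.
Distance = R·c = 6371 × 2.5396 ≈ 16180 km.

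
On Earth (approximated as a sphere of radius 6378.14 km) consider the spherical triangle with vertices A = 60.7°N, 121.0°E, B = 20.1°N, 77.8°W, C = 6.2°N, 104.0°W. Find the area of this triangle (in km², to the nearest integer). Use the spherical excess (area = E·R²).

24453449 km²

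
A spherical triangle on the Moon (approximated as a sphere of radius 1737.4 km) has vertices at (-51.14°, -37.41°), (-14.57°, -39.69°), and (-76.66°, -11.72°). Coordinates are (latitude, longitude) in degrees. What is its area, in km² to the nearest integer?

Side lengths (central angles): a = 1.1130, b = 0.4775, c = 0.6391 rad; semiperimeter s = 1.1148.
By l'Huilier's theorem, tan(E/4) = √[tan(s/2) tan((s−a)/2) tan((s−b)/2) tan((s−c)/2)], giving spherical excess E = 0.0270 rad.
Area = E·R² = 0.0270 × (1737.4)² ≈ 81436 km².

81436 km²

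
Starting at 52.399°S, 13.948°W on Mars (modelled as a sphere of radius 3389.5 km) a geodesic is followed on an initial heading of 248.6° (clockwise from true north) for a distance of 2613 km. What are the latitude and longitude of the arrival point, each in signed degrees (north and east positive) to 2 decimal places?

Angular distance δ = d/R = 2613/3389.5 = 0.77091 rad; initial bearing θ = 4.3389 rad.
sin φ₂ = sin φ₁ cos δ + cos φ₁ sin δ cos θ = (-0.7923)(0.7173) + (0.6102)(0.6968)(-0.3649) = -0.7234, so φ₂ = -46.34°.
Δλ = atan2(sin θ sin δ cos φ₁, cos δ − sin φ₁ sin φ₂) = atan2(-0.3958, 0.1441) = -69.992°.
λ₂ = -13.948° − 69.992° = -83.94°.

-46.34°, -83.94°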